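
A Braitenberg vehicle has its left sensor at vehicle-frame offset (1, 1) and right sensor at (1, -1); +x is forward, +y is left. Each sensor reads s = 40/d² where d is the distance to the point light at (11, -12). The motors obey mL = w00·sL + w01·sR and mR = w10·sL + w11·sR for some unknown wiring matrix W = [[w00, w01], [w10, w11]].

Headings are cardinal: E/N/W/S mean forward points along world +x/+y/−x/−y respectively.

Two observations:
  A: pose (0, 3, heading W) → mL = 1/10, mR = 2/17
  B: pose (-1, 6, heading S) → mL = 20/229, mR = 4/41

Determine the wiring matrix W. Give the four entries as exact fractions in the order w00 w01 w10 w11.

0 1 1 0

obs A: pose=(0,3,W) → sL=2/17, sR=1/10, mL=1/10, mR=2/17
obs B: pose=(-1,6,S) → sL=4/41, sR=20/229, mL=20/229, mR=4/41
sensor matrix S = [[2/17, 1/10], [4/41, 20/229]]; det S = 414/798065
solve [mL_A; mL_B] = S·[w00; w01] and [mR_A; mR_B] = S·[w10; w11]:
  w00 = 0, w01 = 1, w10 = 1, w11 = 0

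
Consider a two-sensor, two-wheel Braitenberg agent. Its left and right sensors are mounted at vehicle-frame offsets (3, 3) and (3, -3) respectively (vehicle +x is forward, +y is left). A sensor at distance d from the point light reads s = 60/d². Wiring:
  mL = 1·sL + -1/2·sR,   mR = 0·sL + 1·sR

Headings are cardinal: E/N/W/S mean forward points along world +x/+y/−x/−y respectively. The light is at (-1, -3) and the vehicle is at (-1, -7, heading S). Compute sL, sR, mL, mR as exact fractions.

left sensor world pos  = (2, -10); dL² = 58
right sensor world pos = (-4, -10); dR² = 58
sL = 60/58 = 30/29
sR = 60/58 = 30/29
mL = 1·sL + -1/2·sR = 15/29
mR = 0·sL + 1·sR = 30/29

30/29 30/29 15/29 30/29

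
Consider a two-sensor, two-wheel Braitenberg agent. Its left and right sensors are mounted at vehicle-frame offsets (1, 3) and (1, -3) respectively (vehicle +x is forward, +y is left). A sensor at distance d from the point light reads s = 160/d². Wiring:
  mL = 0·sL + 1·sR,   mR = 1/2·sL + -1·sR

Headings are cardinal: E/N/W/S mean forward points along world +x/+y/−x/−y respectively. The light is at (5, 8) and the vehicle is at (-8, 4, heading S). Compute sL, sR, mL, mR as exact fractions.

32/25 160/281 160/281 496/7025

left sensor world pos  = (-5, 3); dL² = 125
right sensor world pos = (-11, 3); dR² = 281
sL = 160/125 = 32/25
sR = 160/281 = 160/281
mL = 0·sL + 1·sR = 160/281
mR = 1/2·sL + -1·sR = 496/7025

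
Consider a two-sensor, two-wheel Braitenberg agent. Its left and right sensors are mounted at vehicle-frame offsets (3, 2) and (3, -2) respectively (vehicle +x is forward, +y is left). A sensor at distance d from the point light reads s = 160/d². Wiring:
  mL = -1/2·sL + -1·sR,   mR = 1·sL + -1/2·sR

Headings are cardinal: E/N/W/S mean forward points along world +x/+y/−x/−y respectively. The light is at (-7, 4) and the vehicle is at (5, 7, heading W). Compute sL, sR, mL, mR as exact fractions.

left sensor world pos  = (2, 5); dL² = 82
right sensor world pos = (2, 9); dR² = 106
sL = 160/82 = 80/41
sR = 160/106 = 80/53
mL = -1/2·sL + -1·sR = -5400/2173
mR = 1·sL + -1/2·sR = 2600/2173

80/41 80/53 -5400/2173 2600/2173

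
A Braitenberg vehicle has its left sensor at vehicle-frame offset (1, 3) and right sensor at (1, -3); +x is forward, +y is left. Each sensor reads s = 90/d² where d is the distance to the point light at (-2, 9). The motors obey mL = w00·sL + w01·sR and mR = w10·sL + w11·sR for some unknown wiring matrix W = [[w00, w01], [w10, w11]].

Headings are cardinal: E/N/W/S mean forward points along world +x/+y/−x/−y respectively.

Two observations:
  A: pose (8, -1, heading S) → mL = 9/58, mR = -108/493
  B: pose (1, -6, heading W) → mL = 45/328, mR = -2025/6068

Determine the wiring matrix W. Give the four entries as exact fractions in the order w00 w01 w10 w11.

1/2 0 1 -1

obs A: pose=(8,-1,S) → sL=9/29, sR=9/17, mL=9/58, mR=-108/493
obs B: pose=(1,-6,W) → sL=45/164, sR=45/74, mL=45/328, mR=-2025/6068
sensor matrix S = [[9/29, 9/17], [45/164, 45/74]]; det S = 130005/2991524
solve [mL_A; mL_B] = S·[w00; w01] and [mR_A; mR_B] = S·[w10; w11]:
  w00 = 1/2, w01 = 0, w10 = 1, w11 = -1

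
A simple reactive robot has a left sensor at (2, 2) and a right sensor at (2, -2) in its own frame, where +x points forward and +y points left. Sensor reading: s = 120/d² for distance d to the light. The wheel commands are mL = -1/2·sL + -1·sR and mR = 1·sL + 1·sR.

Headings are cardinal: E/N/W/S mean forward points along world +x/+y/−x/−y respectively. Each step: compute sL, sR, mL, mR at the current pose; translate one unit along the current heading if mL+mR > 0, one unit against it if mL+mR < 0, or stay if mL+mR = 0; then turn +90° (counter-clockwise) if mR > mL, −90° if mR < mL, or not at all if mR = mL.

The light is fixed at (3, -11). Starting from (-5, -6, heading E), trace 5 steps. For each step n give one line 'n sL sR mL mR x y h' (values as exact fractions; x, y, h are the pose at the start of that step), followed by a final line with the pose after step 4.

0 24/17 8/3 -172/51 208/51 -5 -6 E
1 12/13 60/37 -1002/481 1224/481 -4 -6 N
2 120/97 24/29 -4068/2813 5808/2813 -4 -5 W
3 30/13 30/29 -825/377 1260/377 -5 -5 S
4 24/17 8/3 -172/51 208/51 -5 -6 E
final -4 -6 N

n=0: pose=(-5,-6,E); sL=24/17, sR=8/3; mL=-172/51, mR=208/51; mL+mR=12/17 → advance +1; mR−mL=380/51 → turn +1·90°
n=1: pose=(-4,-6,N); sL=12/13, sR=60/37; mL=-1002/481, mR=1224/481; mL+mR=6/13 → advance +1; mR−mL=2226/481 → turn +1·90°
n=2: pose=(-4,-5,W); sL=120/97, sR=24/29; mL=-4068/2813, mR=5808/2813; mL+mR=60/97 → advance +1; mR−mL=9876/2813 → turn +1·90°
n=3: pose=(-5,-5,S); sL=30/13, sR=30/29; mL=-825/377, mR=1260/377; mL+mR=15/13 → advance +1; mR−mL=2085/377 → turn +1·90°
n=4: pose=(-5,-6,E); sL=24/17, sR=8/3; mL=-172/51, mR=208/51; mL+mR=12/17 → advance +1; mR−mL=380/51 → turn +1·90°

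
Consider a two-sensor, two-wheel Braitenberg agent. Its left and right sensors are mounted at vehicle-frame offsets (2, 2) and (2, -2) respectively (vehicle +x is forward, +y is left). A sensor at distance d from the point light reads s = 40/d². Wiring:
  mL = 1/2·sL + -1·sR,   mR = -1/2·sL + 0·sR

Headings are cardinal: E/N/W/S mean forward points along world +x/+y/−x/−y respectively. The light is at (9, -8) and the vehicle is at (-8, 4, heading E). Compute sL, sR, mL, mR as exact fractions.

left sensor world pos  = (-6, 6); dL² = 421
right sensor world pos = (-6, 2); dR² = 325
sL = 40/421 = 40/421
sR = 40/325 = 8/65
mL = 1/2·sL + -1·sR = -2068/27365
mR = -1/2·sL + 0·sR = -20/421

40/421 8/65 -2068/27365 -20/421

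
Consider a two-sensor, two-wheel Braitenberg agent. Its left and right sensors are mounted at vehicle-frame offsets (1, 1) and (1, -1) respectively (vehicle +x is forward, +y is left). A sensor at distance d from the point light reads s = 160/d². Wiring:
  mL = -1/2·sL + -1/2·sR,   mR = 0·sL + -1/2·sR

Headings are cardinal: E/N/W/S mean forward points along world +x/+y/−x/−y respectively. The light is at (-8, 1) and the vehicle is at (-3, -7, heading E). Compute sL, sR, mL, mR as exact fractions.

32/17 160/117 -3232/1989 -80/117

left sensor world pos  = (-2, -6); dL² = 85
right sensor world pos = (-2, -8); dR² = 117
sL = 160/85 = 32/17
sR = 160/117 = 160/117
mL = -1/2·sL + -1/2·sR = -3232/1989
mR = 0·sL + -1/2·sR = -80/117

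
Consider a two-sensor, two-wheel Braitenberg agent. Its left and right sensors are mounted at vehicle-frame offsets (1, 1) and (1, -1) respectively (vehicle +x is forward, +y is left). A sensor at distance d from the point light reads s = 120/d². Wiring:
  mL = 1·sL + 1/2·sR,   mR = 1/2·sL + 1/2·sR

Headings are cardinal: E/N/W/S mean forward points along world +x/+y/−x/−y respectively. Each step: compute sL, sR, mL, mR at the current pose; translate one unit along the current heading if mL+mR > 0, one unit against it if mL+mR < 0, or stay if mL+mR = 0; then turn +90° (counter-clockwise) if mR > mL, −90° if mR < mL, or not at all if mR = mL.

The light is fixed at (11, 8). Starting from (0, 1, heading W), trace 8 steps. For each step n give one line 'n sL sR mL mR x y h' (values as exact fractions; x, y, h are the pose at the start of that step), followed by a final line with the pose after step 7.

n=0: pose=(0,1,W); sL=15/26, sR=2/3; mL=71/78, mR=97/156; mL+mR=239/156 → advance +1; mR−mL=-15/52 → turn -1·90°
n=1: pose=(-1,1,N); sL=24/41, sR=120/157; mL=6228/6437, mR=4344/6437; mL+mR=10572/6437 → advance +1; mR−mL=-12/41 → turn -1·90°
n=2: pose=(-1,2,E); sL=60/73, sR=12/17; mL=1458/1241, mR=948/1241; mL+mR=2406/1241 → advance +1; mR−mL=-30/73 → turn -1·90°
n=3: pose=(0,2,S); sL=120/149, sR=120/193; mL=32100/28757, mR=20520/28757; mL+mR=52620/28757 → advance +1; mR−mL=-60/149 → turn -1·90°
n=4: pose=(0,1,W); sL=15/26, sR=2/3; mL=71/78, mR=97/156; mL+mR=239/156 → advance +1; mR−mL=-15/52 → turn -1·90°
n=5: pose=(-1,1,N); sL=24/41, sR=120/157; mL=6228/6437, mR=4344/6437; mL+mR=10572/6437 → advance +1; mR−mL=-12/41 → turn -1·90°
n=6: pose=(-1,2,E); sL=60/73, sR=12/17; mL=1458/1241, mR=948/1241; mL+mR=2406/1241 → advance +1; mR−mL=-30/73 → turn -1·90°
n=7: pose=(0,2,S); sL=120/149, sR=120/193; mL=32100/28757, mR=20520/28757; mL+mR=52620/28757 → advance +1; mR−mL=-60/149 → turn -1·90°

0 15/26 2/3 71/78 97/156 0 1 W
1 24/41 120/157 6228/6437 4344/6437 -1 1 N
2 60/73 12/17 1458/1241 948/1241 -1 2 E
3 120/149 120/193 32100/28757 20520/28757 0 2 S
4 15/26 2/3 71/78 97/156 0 1 W
5 24/41 120/157 6228/6437 4344/6437 -1 1 N
6 60/73 12/17 1458/1241 948/1241 -1 2 E
7 120/149 120/193 32100/28757 20520/28757 0 2 S
final 0 1 W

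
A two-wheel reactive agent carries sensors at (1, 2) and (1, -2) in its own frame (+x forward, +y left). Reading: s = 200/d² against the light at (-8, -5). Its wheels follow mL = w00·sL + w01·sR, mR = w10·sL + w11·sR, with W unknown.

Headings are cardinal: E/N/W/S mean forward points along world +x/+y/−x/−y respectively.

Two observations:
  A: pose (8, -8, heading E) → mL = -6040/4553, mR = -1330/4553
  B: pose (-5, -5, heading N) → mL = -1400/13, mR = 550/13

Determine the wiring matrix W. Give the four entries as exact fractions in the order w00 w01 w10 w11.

-1 -1 1/2 -1

obs A: pose=(8,-8,E) → sL=20/29, sR=100/157, mL=-6040/4553, mR=-1330/4553
obs B: pose=(-5,-5,N) → sL=100, sR=100/13, mL=-1400/13, mR=550/13
sensor matrix S = [[20/29, 100/157], [100, 100/13]]; det S = -3456000/59189
solve [mL_A; mL_B] = S·[w00; w01] and [mR_A; mR_B] = S·[w10; w11]:
  w00 = -1, w01 = -1, w10 = 1/2, w11 = -1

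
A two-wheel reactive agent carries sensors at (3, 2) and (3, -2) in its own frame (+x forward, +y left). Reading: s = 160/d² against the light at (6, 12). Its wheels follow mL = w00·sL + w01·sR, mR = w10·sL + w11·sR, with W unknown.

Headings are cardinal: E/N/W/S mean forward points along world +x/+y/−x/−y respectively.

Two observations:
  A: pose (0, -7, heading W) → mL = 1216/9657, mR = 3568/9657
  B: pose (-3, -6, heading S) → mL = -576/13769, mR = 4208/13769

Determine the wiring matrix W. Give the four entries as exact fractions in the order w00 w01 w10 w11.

-1 1 1/2 1/2

obs A: pose=(0,-7,W) → sL=80/261, sR=16/37, mL=1216/9657, mR=3568/9657
obs B: pose=(-3,-6,S) → sL=16/49, sR=80/281, mL=-576/13769, mR=4208/13769
sensor matrix S = [[80/261, 16/37], [16/49, 80/281]]; det S = -7172096/132967233
solve [mL_A; mL_B] = S·[w00; w01] and [mR_A; mR_B] = S·[w10; w11]:
  w00 = -1, w01 = 1, w10 = 1/2, w11 = 1/2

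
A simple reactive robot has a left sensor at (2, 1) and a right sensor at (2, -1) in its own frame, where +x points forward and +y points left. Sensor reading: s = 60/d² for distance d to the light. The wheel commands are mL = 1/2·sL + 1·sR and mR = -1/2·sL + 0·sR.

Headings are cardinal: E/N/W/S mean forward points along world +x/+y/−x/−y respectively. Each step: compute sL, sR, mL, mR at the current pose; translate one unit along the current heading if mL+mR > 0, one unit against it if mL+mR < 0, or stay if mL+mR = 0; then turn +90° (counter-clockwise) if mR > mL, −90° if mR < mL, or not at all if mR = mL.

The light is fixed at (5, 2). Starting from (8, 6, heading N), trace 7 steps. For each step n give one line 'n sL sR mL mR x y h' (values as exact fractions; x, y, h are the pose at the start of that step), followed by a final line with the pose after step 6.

n=0: pose=(8,6,N); sL=3/2, sR=15/13; mL=99/52, mR=-3/4; mL+mR=15/13 → advance +1; mR−mL=-69/26 → turn -1·90°
n=1: pose=(8,7,E); sL=60/61, sR=60/41; mL=4890/2501, mR=-30/61; mL+mR=60/41 → advance +1; mR−mL=-6120/2501 → turn -1·90°
n=2: pose=(9,7,S); sL=30/17, sR=10/3; mL=215/51, mR=-15/17; mL+mR=10/3 → advance +1; mR−mL=-260/51 → turn -1·90°
n=3: pose=(9,6,W); sL=60/13, sR=60/29; mL=1650/377, mR=-30/13; mL+mR=60/29 → advance +1; mR−mL=-2520/377 → turn -1·90°
n=4: pose=(8,6,N); sL=3/2, sR=15/13; mL=99/52, mR=-3/4; mL+mR=15/13 → advance +1; mR−mL=-69/26 → turn -1·90°
n=5: pose=(8,7,E); sL=60/61, sR=60/41; mL=4890/2501, mR=-30/61; mL+mR=60/41 → advance +1; mR−mL=-6120/2501 → turn -1·90°
n=6: pose=(9,7,S); sL=30/17, sR=10/3; mL=215/51, mR=-15/17; mL+mR=10/3 → advance +1; mR−mL=-260/51 → turn -1·90°

0 3/2 15/13 99/52 -3/4 8 6 N
1 60/61 60/41 4890/2501 -30/61 8 7 E
2 30/17 10/3 215/51 -15/17 9 7 S
3 60/13 60/29 1650/377 -30/13 9 6 W
4 3/2 15/13 99/52 -3/4 8 6 N
5 60/61 60/41 4890/2501 -30/61 8 7 E
6 30/17 10/3 215/51 -15/17 9 7 S
final 9 6 W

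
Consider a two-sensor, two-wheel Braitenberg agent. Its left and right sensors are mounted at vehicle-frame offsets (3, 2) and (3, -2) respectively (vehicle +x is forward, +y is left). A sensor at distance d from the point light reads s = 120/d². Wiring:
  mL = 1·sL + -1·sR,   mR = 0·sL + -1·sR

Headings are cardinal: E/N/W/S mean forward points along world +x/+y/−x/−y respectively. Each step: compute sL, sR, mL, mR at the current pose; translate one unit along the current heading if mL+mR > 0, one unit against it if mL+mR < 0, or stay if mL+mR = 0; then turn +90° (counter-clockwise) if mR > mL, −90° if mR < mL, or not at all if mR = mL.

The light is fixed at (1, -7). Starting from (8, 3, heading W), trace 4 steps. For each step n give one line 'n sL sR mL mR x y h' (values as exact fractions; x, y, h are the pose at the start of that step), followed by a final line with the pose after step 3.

0 3/2 3/4 3/4 -3/4 8 3 W
1 60/97 12/25 336/2425 -12/25 8 3 N
2 120/221 120/149 -8640/32929 -120/149 8 2 E
3 6/5 30/13 -72/65 -30/13 7 2 S
final 7 3 W

n=0: pose=(8,3,W); sL=3/2, sR=3/4; mL=3/4, mR=-3/4; mL+mR=0 → advance +0; mR−mL=-3/2 → turn -1·90°
n=1: pose=(8,3,N); sL=60/97, sR=12/25; mL=336/2425, mR=-12/25; mL+mR=-828/2425 → advance -1; mR−mL=-60/97 → turn -1·90°
n=2: pose=(8,2,E); sL=120/221, sR=120/149; mL=-8640/32929, mR=-120/149; mL+mR=-35160/32929 → advance -1; mR−mL=-120/221 → turn -1·90°
n=3: pose=(7,2,S); sL=6/5, sR=30/13; mL=-72/65, mR=-30/13; mL+mR=-222/65 → advance -1; mR−mL=-6/5 → turn -1·90°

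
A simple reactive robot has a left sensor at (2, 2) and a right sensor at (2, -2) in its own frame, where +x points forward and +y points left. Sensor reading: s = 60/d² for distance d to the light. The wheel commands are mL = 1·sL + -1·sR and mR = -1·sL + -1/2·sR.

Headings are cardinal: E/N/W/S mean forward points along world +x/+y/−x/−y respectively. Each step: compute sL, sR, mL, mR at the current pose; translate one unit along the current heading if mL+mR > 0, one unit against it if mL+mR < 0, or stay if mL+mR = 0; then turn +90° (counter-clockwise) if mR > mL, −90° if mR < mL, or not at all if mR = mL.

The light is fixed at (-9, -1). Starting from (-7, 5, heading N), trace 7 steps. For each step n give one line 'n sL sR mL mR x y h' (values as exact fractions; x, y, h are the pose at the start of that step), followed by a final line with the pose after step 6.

0 15/16 3/4 3/16 -21/16 -7 5 N
1 12/13 12/5 -96/65 -138/65 -7 4 E
2 10/3 6 -8/3 -19/3 -8 4 S
3 60/17 12/13 576/221 -882/221 -8 5 W
4 15/16 3/4 3/16 -21/16 -7 5 N
5 12/13 12/5 -96/65 -138/65 -7 4 E
6 10/3 6 -8/3 -19/3 -8 4 S
final -8 5 W

n=0: pose=(-7,5,N); sL=15/16, sR=3/4; mL=3/16, mR=-21/16; mL+mR=-9/8 → advance -1; mR−mL=-3/2 → turn -1·90°
n=1: pose=(-7,4,E); sL=12/13, sR=12/5; mL=-96/65, mR=-138/65; mL+mR=-18/5 → advance -1; mR−mL=-42/65 → turn -1·90°
n=2: pose=(-8,4,S); sL=10/3, sR=6; mL=-8/3, mR=-19/3; mL+mR=-9 → advance -1; mR−mL=-11/3 → turn -1·90°
n=3: pose=(-8,5,W); sL=60/17, sR=12/13; mL=576/221, mR=-882/221; mL+mR=-18/13 → advance -1; mR−mL=-1458/221 → turn -1·90°
n=4: pose=(-7,5,N); sL=15/16, sR=3/4; mL=3/16, mR=-21/16; mL+mR=-9/8 → advance -1; mR−mL=-3/2 → turn -1·90°
n=5: pose=(-7,4,E); sL=12/13, sR=12/5; mL=-96/65, mR=-138/65; mL+mR=-18/5 → advance -1; mR−mL=-42/65 → turn -1·90°
n=6: pose=(-8,4,S); sL=10/3, sR=6; mL=-8/3, mR=-19/3; mL+mR=-9 → advance -1; mR−mL=-11/3 → turn -1·90°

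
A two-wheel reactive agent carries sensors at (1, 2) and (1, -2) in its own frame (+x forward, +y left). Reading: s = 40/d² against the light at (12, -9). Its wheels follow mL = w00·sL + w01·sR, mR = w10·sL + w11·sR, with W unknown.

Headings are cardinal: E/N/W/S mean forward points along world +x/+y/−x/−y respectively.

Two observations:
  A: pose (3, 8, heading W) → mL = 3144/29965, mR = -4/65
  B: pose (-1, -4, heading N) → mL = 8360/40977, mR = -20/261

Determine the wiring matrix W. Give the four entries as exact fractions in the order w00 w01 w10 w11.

obs A: pose=(3,8,W) → sL=8/65, sR=40/461, mL=3144/29965, mR=-4/65
obs B: pose=(-1,-4,N) → sL=40/261, sR=40/157, mL=8360/40977, mR=-20/261
sensor matrix S = [[8/65, 40/461], [40/261, 40/157]]; det S = 4434944/245575161
solve [mL_A; mL_B] = S·[w00; w01] and [mR_A; mR_B] = S·[w10; w11]:
  w00 = 1/2, w01 = 1/2, w10 = -1/2, w11 = 0

1/2 1/2 -1/2 0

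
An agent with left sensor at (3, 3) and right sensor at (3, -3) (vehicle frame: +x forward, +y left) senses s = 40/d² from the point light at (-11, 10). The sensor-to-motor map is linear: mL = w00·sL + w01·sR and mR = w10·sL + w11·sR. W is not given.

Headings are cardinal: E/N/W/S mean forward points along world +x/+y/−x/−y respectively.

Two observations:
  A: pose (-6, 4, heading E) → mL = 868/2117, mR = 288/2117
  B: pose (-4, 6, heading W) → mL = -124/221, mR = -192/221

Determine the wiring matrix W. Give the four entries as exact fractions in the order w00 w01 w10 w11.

obs A: pose=(-6,4,E) → sL=40/73, sR=8/29, mL=868/2117, mR=288/2117
obs B: pose=(-4,6,W) → sL=8/13, sR=40/17, mL=-124/221, mR=-192/221
sensor matrix S = [[40/73, 8/29], [8/13, 40/17]]; det S = 523776/467857
solve [mL_A; mL_B] = S·[w00; w01] and [mR_A; mR_B] = S·[w10; w11]:
  w00 = 1, w01 = -1/2, w10 = 1/2, w11 = -1/2

1 -1/2 1/2 -1/2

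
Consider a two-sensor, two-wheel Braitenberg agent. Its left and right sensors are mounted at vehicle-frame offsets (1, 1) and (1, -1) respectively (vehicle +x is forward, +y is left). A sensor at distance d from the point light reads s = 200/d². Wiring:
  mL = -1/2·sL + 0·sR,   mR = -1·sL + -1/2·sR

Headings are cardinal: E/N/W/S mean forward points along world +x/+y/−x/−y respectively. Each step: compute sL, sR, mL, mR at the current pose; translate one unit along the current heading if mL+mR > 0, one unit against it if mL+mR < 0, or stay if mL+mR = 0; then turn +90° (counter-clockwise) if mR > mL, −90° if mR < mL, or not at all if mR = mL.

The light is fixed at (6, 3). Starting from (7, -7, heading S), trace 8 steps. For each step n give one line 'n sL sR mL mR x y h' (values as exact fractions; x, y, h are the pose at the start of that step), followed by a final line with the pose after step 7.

n=0: pose=(7,-7,S); sL=8/5, sR=200/121; mL=-4/5, mR=-1468/605; mL+mR=-1952/605 → advance -1; mR−mL=-984/605 → turn -1·90°
n=1: pose=(7,-6,W); sL=2, sR=25/8; mL=-1, mR=-57/16; mL+mR=-73/16 → advance -1; mR−mL=-41/16 → turn -1·90°
n=2: pose=(8,-6,N); sL=40/13, sR=200/73; mL=-20/13, mR=-4220/949; mL+mR=-5680/949 → advance -1; mR−mL=-2760/949 → turn -1·90°
n=3: pose=(8,-7,E); sL=20/9, sR=20/13; mL=-10/9, mR=-350/117; mL+mR=-160/39 → advance -1; mR−mL=-220/117 → turn -1·90°
n=4: pose=(7,-7,S); sL=8/5, sR=200/121; mL=-4/5, mR=-1468/605; mL+mR=-1952/605 → advance -1; mR−mL=-984/605 → turn -1·90°
n=5: pose=(7,-6,W); sL=2, sR=25/8; mL=-1, mR=-57/16; mL+mR=-73/16 → advance -1; mR−mL=-41/16 → turn -1·90°
n=6: pose=(8,-6,N); sL=40/13, sR=200/73; mL=-20/13, mR=-4220/949; mL+mR=-5680/949 → advance -1; mR−mL=-2760/949 → turn -1·90°
n=7: pose=(8,-7,E); sL=20/9, sR=20/13; mL=-10/9, mR=-350/117; mL+mR=-160/39 → advance -1; mR−mL=-220/117 → turn -1·90°

0 8/5 200/121 -4/5 -1468/605 7 -7 S
1 2 25/8 -1 -57/16 7 -6 W
2 40/13 200/73 -20/13 -4220/949 8 -6 N
3 20/9 20/13 -10/9 -350/117 8 -7 E
4 8/5 200/121 -4/5 -1468/605 7 -7 S
5 2 25/8 -1 -57/16 7 -6 W
6 40/13 200/73 -20/13 -4220/949 8 -6 N
7 20/9 20/13 -10/9 -350/117 8 -7 E
final 7 -7 S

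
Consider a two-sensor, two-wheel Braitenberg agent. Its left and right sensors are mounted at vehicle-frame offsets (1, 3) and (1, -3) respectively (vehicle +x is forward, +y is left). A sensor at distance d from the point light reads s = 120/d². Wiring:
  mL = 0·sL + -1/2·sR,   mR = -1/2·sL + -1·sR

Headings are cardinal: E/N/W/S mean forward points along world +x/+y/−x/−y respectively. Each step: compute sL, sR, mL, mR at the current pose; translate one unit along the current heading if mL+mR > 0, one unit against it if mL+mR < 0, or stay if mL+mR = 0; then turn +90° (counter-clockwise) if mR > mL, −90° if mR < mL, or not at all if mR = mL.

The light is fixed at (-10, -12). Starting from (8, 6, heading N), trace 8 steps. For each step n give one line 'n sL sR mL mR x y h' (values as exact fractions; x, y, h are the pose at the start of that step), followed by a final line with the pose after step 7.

n=0: pose=(8,6,N); sL=60/293, sR=60/401; mL=-30/401, mR=-29610/117493; mL+mR=-38400/117493 → advance -1; mR−mL=-20820/117493 → turn -1·90°
n=1: pose=(8,5,E); sL=120/761, sR=120/557; mL=-60/557, mR=-124740/423877; mL+mR=-170400/423877 → advance -1; mR−mL=-79080/423877 → turn -1·90°
n=2: pose=(7,5,S); sL=15/82, sR=30/113; mL=-15/113, mR=-6615/18532; mL+mR=-9075/18532 → advance -1; mR−mL=-4155/18532 → turn -1·90°
n=3: pose=(7,6,W); sL=120/481, sR=120/697; mL=-60/697, mR=-99540/335257; mL+mR=-128400/335257 → advance -1; mR−mL=-70680/335257 → turn -1·90°
n=4: pose=(8,6,N); sL=60/293, sR=60/401; mL=-30/401, mR=-29610/117493; mL+mR=-38400/117493 → advance -1; mR−mL=-20820/117493 → turn -1·90°
n=5: pose=(8,5,E); sL=120/761, sR=120/557; mL=-60/557, mR=-124740/423877; mL+mR=-170400/423877 → advance -1; mR−mL=-79080/423877 → turn -1·90°
n=6: pose=(7,5,S); sL=15/82, sR=30/113; mL=-15/113, mR=-6615/18532; mL+mR=-9075/18532 → advance -1; mR−mL=-4155/18532 → turn -1·90°
n=7: pose=(7,6,W); sL=120/481, sR=120/697; mL=-60/697, mR=-99540/335257; mL+mR=-128400/335257 → advance -1; mR−mL=-70680/335257 → turn -1·90°

0 60/293 60/401 -30/401 -29610/117493 8 6 N
1 120/761 120/557 -60/557 -124740/423877 8 5 E
2 15/82 30/113 -15/113 -6615/18532 7 5 S
3 120/481 120/697 -60/697 -99540/335257 7 6 W
4 60/293 60/401 -30/401 -29610/117493 8 6 N
5 120/761 120/557 -60/557 -124740/423877 8 5 E
6 15/82 30/113 -15/113 -6615/18532 7 5 S
7 120/481 120/697 -60/697 -99540/335257 7 6 W
final 8 6 N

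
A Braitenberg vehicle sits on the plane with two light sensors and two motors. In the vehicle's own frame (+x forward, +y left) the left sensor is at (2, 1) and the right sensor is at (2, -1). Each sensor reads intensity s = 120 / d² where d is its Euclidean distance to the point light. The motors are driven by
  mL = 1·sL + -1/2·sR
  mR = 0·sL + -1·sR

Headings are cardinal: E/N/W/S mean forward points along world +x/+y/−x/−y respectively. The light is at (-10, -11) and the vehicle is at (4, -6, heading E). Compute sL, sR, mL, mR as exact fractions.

left sensor world pos  = (6, -5); dL² = 292
right sensor world pos = (6, -7); dR² = 272
sL = 120/292 = 30/73
sR = 120/272 = 15/34
mL = 1·sL + -1/2·sR = 945/4964
mR = 0·sL + -1·sR = -15/34

30/73 15/34 945/4964 -15/34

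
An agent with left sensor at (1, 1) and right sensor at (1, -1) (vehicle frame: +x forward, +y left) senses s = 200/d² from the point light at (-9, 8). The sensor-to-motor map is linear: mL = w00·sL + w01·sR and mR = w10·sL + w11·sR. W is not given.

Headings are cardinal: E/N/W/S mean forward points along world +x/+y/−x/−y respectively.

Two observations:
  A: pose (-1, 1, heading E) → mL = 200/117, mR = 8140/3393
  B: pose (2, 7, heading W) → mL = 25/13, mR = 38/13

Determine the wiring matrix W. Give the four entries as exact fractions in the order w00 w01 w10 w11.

1 0 1 1/2

obs A: pose=(-1,1,E) → sL=200/117, sR=40/29, mL=200/117, mR=8140/3393
obs B: pose=(2,7,W) → sL=25/13, sR=2, mL=25/13, mR=38/13
sensor matrix S = [[200/117, 40/29], [25/13, 2]]; det S = 200/261
solve [mL_A; mL_B] = S·[w00; w01] and [mR_A; mR_B] = S·[w10; w11]:
  w00 = 1, w01 = 0, w10 = 1, w11 = 1/2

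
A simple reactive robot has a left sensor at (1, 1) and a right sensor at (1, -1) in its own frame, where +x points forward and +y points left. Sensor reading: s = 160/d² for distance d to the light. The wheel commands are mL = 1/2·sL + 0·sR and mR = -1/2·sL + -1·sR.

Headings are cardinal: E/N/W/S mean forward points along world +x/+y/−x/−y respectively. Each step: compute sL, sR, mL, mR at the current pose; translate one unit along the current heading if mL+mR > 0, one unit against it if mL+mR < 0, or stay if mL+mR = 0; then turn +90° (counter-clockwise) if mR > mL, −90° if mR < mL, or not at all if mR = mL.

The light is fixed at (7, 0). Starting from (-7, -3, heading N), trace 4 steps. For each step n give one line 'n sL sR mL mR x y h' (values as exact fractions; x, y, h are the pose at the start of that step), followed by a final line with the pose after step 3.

0 160/229 160/173 80/229 -50480/39617 -7 -3 N
1 80/89 80/97 40/89 -11000/8633 -7 -4 E
2 160/221 160/281 80/221 -57840/62101 -8 -4 S
3 10/17 8/13 5/17 -201/221 -8 -3 W
final -7 -3 N

n=0: pose=(-7,-3,N); sL=160/229, sR=160/173; mL=80/229, mR=-50480/39617; mL+mR=-160/173 → advance -1; mR−mL=-64320/39617 → turn -1·90°
n=1: pose=(-7,-4,E); sL=80/89, sR=80/97; mL=40/89, mR=-11000/8633; mL+mR=-80/97 → advance -1; mR−mL=-14880/8633 → turn -1·90°
n=2: pose=(-8,-4,S); sL=160/221, sR=160/281; mL=80/221, mR=-57840/62101; mL+mR=-160/281 → advance -1; mR−mL=-80320/62101 → turn -1·90°
n=3: pose=(-8,-3,W); sL=10/17, sR=8/13; mL=5/17, mR=-201/221; mL+mR=-8/13 → advance -1; mR−mL=-266/221 → turn -1·90°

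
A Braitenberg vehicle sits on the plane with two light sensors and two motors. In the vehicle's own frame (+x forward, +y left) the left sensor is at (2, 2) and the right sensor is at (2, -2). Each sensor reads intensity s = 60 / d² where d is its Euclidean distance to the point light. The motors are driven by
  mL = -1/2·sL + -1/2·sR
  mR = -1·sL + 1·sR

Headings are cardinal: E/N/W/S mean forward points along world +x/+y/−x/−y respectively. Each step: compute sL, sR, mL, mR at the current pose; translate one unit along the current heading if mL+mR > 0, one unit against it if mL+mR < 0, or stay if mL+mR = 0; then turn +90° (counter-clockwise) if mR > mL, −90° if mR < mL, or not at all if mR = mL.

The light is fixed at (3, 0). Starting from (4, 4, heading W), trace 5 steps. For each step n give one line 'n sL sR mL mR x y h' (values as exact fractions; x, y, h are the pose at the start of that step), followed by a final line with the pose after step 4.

n=0: pose=(4,4,W); sL=12, sR=60/37; mL=-252/37, mR=-384/37; mL+mR=-636/37 → advance -1; mR−mL=-132/37 → turn -1·90°
n=1: pose=(5,4,N); sL=5/3, sR=15/13; mL=-55/39, mR=-20/39; mL+mR=-25/13 → advance -1; mR−mL=35/39 → turn +1·90°
n=2: pose=(5,3,W); sL=60, sR=12/5; mL=-156/5, mR=-288/5; mL+mR=-444/5 → advance -1; mR−mL=-132/5 → turn -1·90°
n=3: pose=(6,3,N); sL=30/13, sR=6/5; mL=-114/65, mR=-72/65; mL+mR=-186/65 → advance -1; mR−mL=42/65 → turn +1·90°
n=4: pose=(6,2,W); sL=60, sR=60/17; mL=-540/17, mR=-960/17; mL+mR=-1500/17 → advance -1; mR−mL=-420/17 → turn -1·90°

0 12 60/37 -252/37 -384/37 4 4 W
1 5/3 15/13 -55/39 -20/39 5 4 N
2 60 12/5 -156/5 -288/5 5 3 W
3 30/13 6/5 -114/65 -72/65 6 3 N
4 60 60/17 -540/17 -960/17 6 2 W
final 7 2 N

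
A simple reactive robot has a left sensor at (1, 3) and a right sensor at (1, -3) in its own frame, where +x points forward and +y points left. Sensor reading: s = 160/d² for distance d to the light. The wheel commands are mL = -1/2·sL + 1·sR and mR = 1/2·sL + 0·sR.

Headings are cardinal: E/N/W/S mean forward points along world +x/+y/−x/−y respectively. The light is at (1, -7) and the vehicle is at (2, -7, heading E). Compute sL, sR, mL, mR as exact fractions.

160/13 160/13 80/13 80/13

left sensor world pos  = (3, -4); dL² = 13
right sensor world pos = (3, -10); dR² = 13
sL = 160/13 = 160/13
sR = 160/13 = 160/13
mL = -1/2·sL + 1·sR = 80/13
mR = 1/2·sL + 0·sR = 80/13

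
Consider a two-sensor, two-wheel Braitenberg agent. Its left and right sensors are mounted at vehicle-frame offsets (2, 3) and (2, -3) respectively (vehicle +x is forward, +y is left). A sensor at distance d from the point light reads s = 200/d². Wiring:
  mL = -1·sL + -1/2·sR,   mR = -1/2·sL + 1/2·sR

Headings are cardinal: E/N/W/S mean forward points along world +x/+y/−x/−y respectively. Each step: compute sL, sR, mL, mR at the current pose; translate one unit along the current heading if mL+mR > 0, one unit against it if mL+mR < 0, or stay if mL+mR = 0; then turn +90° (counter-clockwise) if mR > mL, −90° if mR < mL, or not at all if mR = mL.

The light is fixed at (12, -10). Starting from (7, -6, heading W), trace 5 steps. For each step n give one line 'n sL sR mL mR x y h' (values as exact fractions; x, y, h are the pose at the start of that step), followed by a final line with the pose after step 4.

0 4 100/49 -246/49 -48/49 7 -6 W
1 40 200/53 -2220/53 -960/53 8 -6 S
2 50/17 25 -525/34 375/34 8 -5 E
3 200/113 200/53 -21900/5989 6000/5989 7 -5 N
4 4 100/49 -246/49 -48/49 7 -6 W
final 8 -6 S

n=0: pose=(7,-6,W); sL=4, sR=100/49; mL=-246/49, mR=-48/49; mL+mR=-6 → advance -1; mR−mL=198/49 → turn +1·90°
n=1: pose=(8,-6,S); sL=40, sR=200/53; mL=-2220/53, mR=-960/53; mL+mR=-60 → advance -1; mR−mL=1260/53 → turn +1·90°
n=2: pose=(8,-5,E); sL=50/17, sR=25; mL=-525/34, mR=375/34; mL+mR=-75/17 → advance -1; mR−mL=450/17 → turn +1·90°
n=3: pose=(7,-5,N); sL=200/113, sR=200/53; mL=-21900/5989, mR=6000/5989; mL+mR=-300/113 → advance -1; mR−mL=27900/5989 → turn +1·90°
n=4: pose=(7,-6,W); sL=4, sR=100/49; mL=-246/49, mR=-48/49; mL+mR=-6 → advance -1; mR−mL=198/49 → turn +1·90°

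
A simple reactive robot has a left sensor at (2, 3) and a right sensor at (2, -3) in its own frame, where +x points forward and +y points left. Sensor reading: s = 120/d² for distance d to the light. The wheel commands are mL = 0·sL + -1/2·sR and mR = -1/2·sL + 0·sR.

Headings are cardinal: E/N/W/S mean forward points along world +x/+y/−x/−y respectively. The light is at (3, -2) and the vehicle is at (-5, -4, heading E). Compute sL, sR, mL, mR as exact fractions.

left sensor world pos  = (-3, -1); dL² = 37
right sensor world pos = (-3, -7); dR² = 61
sL = 120/37 = 120/37
sR = 120/61 = 120/61
mL = 0·sL + -1/2·sR = -60/61
mR = -1/2·sL + 0·sR = -60/37

120/37 120/61 -60/61 -60/37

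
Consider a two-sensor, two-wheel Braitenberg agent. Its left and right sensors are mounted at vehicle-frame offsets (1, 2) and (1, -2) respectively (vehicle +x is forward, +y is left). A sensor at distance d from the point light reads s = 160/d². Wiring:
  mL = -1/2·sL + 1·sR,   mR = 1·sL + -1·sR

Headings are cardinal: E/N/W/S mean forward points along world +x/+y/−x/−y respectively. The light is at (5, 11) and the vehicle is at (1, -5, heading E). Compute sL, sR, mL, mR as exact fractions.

32/41 160/333 1232/13653 4096/13653

left sensor world pos  = (2, -3); dL² = 205
right sensor world pos = (2, -7); dR² = 333
sL = 160/205 = 32/41
sR = 160/333 = 160/333
mL = -1/2·sL + 1·sR = 1232/13653
mR = 1·sL + -1·sR = 4096/13653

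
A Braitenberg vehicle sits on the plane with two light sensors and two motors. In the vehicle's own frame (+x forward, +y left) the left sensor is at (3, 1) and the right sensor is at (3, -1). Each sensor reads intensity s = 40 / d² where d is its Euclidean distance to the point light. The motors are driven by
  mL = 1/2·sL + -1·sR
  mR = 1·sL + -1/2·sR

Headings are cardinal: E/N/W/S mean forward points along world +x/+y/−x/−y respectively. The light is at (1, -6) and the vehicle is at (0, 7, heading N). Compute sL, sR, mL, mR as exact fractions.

left sensor world pos  = (-1, 10); dL² = 260
right sensor world pos = (1, 10); dR² = 256
sL = 40/260 = 2/13
sR = 40/256 = 5/32
mL = 1/2·sL + -1·sR = -33/416
mR = 1·sL + -1/2·sR = 63/832

2/13 5/32 -33/416 63/832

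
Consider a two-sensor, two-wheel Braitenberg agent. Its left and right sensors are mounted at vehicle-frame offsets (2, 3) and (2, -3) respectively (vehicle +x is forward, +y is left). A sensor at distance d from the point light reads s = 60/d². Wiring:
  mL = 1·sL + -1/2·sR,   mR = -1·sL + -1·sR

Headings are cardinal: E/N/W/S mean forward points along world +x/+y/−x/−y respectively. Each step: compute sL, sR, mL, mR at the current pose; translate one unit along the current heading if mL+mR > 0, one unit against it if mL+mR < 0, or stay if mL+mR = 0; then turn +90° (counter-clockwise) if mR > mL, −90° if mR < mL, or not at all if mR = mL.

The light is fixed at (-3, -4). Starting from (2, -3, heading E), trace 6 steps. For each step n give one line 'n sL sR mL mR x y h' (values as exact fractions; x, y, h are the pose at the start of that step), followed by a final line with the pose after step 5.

n=0: pose=(2,-3,E); sL=12/13, sR=60/53; mL=246/689, mR=-1416/689; mL+mR=-90/53 → advance -1; mR−mL=-1662/689 → turn -1·90°
n=1: pose=(1,-3,S); sL=6/5, sR=30; mL=-69/5, mR=-156/5; mL+mR=-45 → advance -1; mR−mL=-87/5 → turn -1·90°
n=2: pose=(1,-2,W); sL=12, sR=60/29; mL=318/29, mR=-408/29; mL+mR=-90/29 → advance -1; mR−mL=-726/29 → turn -1·90°
n=3: pose=(2,-2,N); sL=3, sR=3/4; mL=21/8, mR=-15/4; mL+mR=-9/8 → advance -1; mR−mL=-51/8 → turn -1·90°
n=4: pose=(2,-3,E); sL=12/13, sR=60/53; mL=246/689, mR=-1416/689; mL+mR=-90/53 → advance -1; mR−mL=-1662/689 → turn -1·90°
n=5: pose=(1,-3,S); sL=6/5, sR=30; mL=-69/5, mR=-156/5; mL+mR=-45 → advance -1; mR−mL=-87/5 → turn -1·90°

0 12/13 60/53 246/689 -1416/689 2 -3 E
1 6/5 30 -69/5 -156/5 1 -3 S
2 12 60/29 318/29 -408/29 1 -2 W
3 3 3/4 21/8 -15/4 2 -2 N
4 12/13 60/53 246/689 -1416/689 2 -3 E
5 6/5 30 -69/5 -156/5 1 -3 S
final 1 -2 W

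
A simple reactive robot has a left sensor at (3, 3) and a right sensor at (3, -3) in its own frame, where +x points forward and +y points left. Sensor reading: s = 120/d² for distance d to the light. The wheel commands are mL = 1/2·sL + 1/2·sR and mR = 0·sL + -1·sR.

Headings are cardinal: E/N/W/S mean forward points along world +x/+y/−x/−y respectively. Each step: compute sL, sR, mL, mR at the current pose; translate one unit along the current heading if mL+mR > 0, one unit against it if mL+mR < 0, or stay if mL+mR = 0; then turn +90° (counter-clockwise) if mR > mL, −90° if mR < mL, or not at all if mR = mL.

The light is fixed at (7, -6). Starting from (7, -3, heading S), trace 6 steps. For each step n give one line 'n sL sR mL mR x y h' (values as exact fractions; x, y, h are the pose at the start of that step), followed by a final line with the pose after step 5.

n=0: pose=(7,-3,S); sL=40/3, sR=40/3; mL=40/3, mR=-40/3; mL+mR=0 → advance +0; mR−mL=-80/3 → turn -1·90°
n=1: pose=(7,-3,W); sL=40/3, sR=8/3; mL=8, mR=-8/3; mL+mR=16/3 → advance +1; mR−mL=-32/3 → turn -1·90°
n=2: pose=(6,-3,N); sL=30/13, sR=3; mL=69/26, mR=-3; mL+mR=-9/26 → advance -1; mR−mL=-147/26 → turn -1·90°
n=3: pose=(6,-4,E); sL=120/29, sR=24; mL=408/29, mR=-24; mL+mR=-288/29 → advance -1; mR−mL=-1104/29 → turn -1·90°
n=4: pose=(5,-4,S); sL=60, sR=60/13; mL=420/13, mR=-60/13; mL+mR=360/13 → advance +1; mR−mL=-480/13 → turn -1·90°
n=5: pose=(5,-5,W); sL=120/29, sR=120/41; mL=4200/1189, mR=-120/41; mL+mR=720/1189 → advance +1; mR−mL=-7680/1189 → turn -1·90°

0 40/3 40/3 40/3 -40/3 7 -3 S
1 40/3 8/3 8 -8/3 7 -3 W
2 30/13 3 69/26 -3 6 -3 N
3 120/29 24 408/29 -24 6 -4 E
4 60 60/13 420/13 -60/13 5 -4 S
5 120/29 120/41 4200/1189 -120/41 5 -5 W
final 4 -5 N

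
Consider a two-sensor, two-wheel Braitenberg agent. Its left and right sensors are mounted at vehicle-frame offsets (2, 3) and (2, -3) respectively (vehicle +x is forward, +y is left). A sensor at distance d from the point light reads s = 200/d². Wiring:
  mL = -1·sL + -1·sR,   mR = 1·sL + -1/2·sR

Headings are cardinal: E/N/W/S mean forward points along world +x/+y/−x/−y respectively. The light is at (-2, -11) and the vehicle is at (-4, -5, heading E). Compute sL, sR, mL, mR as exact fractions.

left sensor world pos  = (-2, -2); dL² = 81
right sensor world pos = (-2, -8); dR² = 9
sL = 200/81 = 200/81
sR = 200/9 = 200/9
mL = -1·sL + -1·sR = -2000/81
mR = 1·sL + -1/2·sR = -700/81

200/81 200/9 -2000/81 -700/81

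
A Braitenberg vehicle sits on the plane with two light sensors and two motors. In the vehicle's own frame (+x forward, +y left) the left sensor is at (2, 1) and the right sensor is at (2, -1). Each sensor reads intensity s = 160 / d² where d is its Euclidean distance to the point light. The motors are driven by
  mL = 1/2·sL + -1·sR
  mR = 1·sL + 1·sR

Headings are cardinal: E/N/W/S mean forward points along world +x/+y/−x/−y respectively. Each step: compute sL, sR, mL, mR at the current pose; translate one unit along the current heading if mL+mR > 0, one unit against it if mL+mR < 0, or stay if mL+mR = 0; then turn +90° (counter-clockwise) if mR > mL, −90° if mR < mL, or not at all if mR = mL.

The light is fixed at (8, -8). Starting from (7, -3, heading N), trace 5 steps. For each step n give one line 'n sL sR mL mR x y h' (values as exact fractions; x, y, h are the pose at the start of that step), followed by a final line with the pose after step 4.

n=0: pose=(7,-3,N); sL=160/53, sR=160/49; mL=-4560/2597, mR=16320/2597; mL+mR=240/53 → advance +1; mR−mL=20880/2597 → turn +1·90°
n=1: pose=(7,-2,W); sL=80/17, sR=80/29; mL=-200/493, mR=3680/493; mL+mR=120/17 → advance +1; mR−mL=3880/493 → turn +1·90°
n=2: pose=(6,-2,S); sL=160/17, sR=32/5; mL=-144/85, mR=1344/85; mL+mR=240/17 → advance +1; mR−mL=1488/85 → turn +1·90°
n=3: pose=(6,-3,E); sL=40/9, sR=10; mL=-70/9, mR=130/9; mL+mR=20/3 → advance +1; mR−mL=200/9 → turn +1·90°
n=4: pose=(7,-3,N); sL=160/53, sR=160/49; mL=-4560/2597, mR=16320/2597; mL+mR=240/53 → advance +1; mR−mL=20880/2597 → turn +1·90°

0 160/53 160/49 -4560/2597 16320/2597 7 -3 N
1 80/17 80/29 -200/493 3680/493 7 -2 W
2 160/17 32/5 -144/85 1344/85 6 -2 S
3 40/9 10 -70/9 130/9 6 -3 E
4 160/53 160/49 -4560/2597 16320/2597 7 -3 N
final 7 -2 W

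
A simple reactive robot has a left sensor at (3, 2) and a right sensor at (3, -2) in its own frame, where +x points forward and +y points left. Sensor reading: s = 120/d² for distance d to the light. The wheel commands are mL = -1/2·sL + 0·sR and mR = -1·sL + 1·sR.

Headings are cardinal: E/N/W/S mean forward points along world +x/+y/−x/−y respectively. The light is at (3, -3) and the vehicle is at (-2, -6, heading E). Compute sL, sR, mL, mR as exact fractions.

24 120/29 -12 -576/29

left sensor world pos  = (1, -4); dL² = 5
right sensor world pos = (1, -8); dR² = 29
sL = 120/5 = 24
sR = 120/29 = 120/29
mL = -1/2·sL + 0·sR = -12
mR = -1·sL + 1·sR = -576/29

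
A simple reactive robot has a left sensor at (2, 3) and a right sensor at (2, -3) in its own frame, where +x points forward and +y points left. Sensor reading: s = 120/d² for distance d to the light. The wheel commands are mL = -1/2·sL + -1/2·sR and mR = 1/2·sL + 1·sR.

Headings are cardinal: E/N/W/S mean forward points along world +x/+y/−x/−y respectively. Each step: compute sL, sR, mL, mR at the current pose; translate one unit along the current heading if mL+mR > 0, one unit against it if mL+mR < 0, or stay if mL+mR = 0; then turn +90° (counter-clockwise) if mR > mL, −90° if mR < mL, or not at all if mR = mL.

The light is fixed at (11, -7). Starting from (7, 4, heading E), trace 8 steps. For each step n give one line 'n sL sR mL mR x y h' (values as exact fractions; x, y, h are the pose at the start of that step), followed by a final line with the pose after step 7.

0 3/5 30/17 -201/170 351/170 7 4 E
1 24/41 120/169 -4488/6929 6948/6929 8 4 N
2 60/53 12/25 -1068/1325 1386/1325 8 5 W
3 120/101 120/149 -15000/15049 21060/15049 7 5 S
4 3/5 30/17 -201/170 351/170 7 4 E
5 24/41 120/169 -4488/6929 6948/6929 8 4 N
6 60/53 12/25 -1068/1325 1386/1325 8 5 W
7 120/101 120/149 -15000/15049 21060/15049 7 5 S
final 7 4 E

n=0: pose=(7,4,E); sL=3/5, sR=30/17; mL=-201/170, mR=351/170; mL+mR=15/17 → advance +1; mR−mL=276/85 → turn +1·90°
n=1: pose=(8,4,N); sL=24/41, sR=120/169; mL=-4488/6929, mR=6948/6929; mL+mR=60/169 → advance +1; mR−mL=11436/6929 → turn +1·90°
n=2: pose=(8,5,W); sL=60/53, sR=12/25; mL=-1068/1325, mR=1386/1325; mL+mR=6/25 → advance +1; mR−mL=2454/1325 → turn +1·90°
n=3: pose=(7,5,S); sL=120/101, sR=120/149; mL=-15000/15049, mR=21060/15049; mL+mR=60/149 → advance +1; mR−mL=36060/15049 → turn +1·90°
n=4: pose=(7,4,E); sL=3/5, sR=30/17; mL=-201/170, mR=351/170; mL+mR=15/17 → advance +1; mR−mL=276/85 → turn +1·90°
n=5: pose=(8,4,N); sL=24/41, sR=120/169; mL=-4488/6929, mR=6948/6929; mL+mR=60/169 → advance +1; mR−mL=11436/6929 → turn +1·90°
n=6: pose=(8,5,W); sL=60/53, sR=12/25; mL=-1068/1325, mR=1386/1325; mL+mR=6/25 → advance +1; mR−mL=2454/1325 → turn +1·90°
n=7: pose=(7,5,S); sL=120/101, sR=120/149; mL=-15000/15049, mR=21060/15049; mL+mR=60/149 → advance +1; mR−mL=36060/15049 → turn +1·90°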